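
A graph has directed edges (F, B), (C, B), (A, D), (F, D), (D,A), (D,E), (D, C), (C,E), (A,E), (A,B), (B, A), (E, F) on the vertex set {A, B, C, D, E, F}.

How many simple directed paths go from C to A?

C→B→A
C→E→F→B→A
C→E→F→D→A

3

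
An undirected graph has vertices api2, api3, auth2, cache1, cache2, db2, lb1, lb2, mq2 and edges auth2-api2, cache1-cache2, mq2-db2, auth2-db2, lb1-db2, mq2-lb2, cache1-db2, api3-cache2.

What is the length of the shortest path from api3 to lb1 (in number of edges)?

4

Distance 0: api3.
Distance 1: cache2.
Distance 2: cache1.
Distance 3: db2.
Distance 4: auth2, lb1, mq2 — contains lb1.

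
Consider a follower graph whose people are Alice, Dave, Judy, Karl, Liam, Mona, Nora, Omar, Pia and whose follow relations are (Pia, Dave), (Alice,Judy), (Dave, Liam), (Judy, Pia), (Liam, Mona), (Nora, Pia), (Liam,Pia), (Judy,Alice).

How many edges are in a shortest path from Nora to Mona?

4

Distance 0: Nora.
Distance 1: Pia.
Distance 2: Dave.
Distance 3: Liam.
Distance 4: Mona — contains Mona.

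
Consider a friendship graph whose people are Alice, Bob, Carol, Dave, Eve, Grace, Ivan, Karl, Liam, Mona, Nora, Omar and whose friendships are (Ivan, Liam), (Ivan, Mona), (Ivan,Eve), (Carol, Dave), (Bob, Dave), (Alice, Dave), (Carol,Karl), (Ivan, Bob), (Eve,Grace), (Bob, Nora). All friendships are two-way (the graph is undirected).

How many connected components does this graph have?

From Alice: component {Alice, Bob, Carol, Dave, Eve, Grace, Ivan, Karl, Liam, Mona, Nora}.
From Omar: component {Omar}.
That's 2 components.

2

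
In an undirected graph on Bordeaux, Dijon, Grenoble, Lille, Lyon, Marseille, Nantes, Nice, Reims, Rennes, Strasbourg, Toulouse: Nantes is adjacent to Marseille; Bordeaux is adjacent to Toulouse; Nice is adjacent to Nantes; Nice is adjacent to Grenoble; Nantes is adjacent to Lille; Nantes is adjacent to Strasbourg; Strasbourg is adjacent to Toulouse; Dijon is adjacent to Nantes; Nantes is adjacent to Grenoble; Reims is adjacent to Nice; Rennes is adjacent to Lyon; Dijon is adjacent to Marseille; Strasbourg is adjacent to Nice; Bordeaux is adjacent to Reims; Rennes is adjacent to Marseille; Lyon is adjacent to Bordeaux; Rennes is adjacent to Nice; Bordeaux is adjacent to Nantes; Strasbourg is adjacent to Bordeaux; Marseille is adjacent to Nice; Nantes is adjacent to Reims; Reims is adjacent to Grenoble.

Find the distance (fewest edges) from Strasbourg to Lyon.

Distance 0: Strasbourg.
Distance 1: Bordeaux, Nantes, Nice, Toulouse.
Distance 2: Dijon, Grenoble, Lille, Lyon, Marseille, Reims, Rennes — contains Lyon.

2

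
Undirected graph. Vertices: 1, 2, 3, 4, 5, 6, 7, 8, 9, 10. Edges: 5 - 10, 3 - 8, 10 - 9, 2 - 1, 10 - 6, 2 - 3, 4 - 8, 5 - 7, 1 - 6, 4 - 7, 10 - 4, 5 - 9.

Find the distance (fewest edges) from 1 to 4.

3

Distance 0: 1.
Distance 1: 2, 6.
Distance 2: 3, 10.
Distance 3: 4, 5, 8, 9 — contains 4.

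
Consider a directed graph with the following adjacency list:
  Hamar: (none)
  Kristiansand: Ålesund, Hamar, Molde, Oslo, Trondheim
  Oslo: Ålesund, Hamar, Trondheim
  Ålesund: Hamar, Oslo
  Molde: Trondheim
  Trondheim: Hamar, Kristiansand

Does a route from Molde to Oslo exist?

Explore from Molde.
Distance 1: reach Trondheim.
Distance 2: reach Hamar, Kristiansand.
Distance 3: reach Ålesund, Oslo.
Found Oslo.

Yes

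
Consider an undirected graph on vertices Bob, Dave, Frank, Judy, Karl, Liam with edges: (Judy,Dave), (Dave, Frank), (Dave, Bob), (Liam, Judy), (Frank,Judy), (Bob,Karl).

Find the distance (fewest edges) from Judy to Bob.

2

Distance 0: Judy.
Distance 1: Dave, Frank, Liam.
Distance 2: Bob — contains Bob.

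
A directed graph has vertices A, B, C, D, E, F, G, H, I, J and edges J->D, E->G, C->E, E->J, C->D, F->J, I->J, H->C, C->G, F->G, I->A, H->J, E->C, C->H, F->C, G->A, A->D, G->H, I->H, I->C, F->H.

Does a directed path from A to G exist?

No

Explore from A.
Distance 1: reach D.
The search from A is exhausted; no directed path reaches G.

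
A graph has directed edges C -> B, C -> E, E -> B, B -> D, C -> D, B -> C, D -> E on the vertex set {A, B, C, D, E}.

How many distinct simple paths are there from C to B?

C→B
C→D→E→B
C→E→B

3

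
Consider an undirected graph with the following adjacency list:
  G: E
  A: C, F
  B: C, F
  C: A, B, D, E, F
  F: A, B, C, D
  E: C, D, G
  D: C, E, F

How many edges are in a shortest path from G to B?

Distance 0: G.
Distance 1: E.
Distance 2: C, D.
Distance 3: A, B, F — contains B.

3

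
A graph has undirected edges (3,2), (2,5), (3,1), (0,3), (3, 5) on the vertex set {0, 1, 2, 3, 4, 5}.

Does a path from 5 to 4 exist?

No

Explore from 5.
Distance 1: reach 2, 3.
Distance 2: reach 0, 1.
The search is exhausted without reaching 4; it lies in a different component.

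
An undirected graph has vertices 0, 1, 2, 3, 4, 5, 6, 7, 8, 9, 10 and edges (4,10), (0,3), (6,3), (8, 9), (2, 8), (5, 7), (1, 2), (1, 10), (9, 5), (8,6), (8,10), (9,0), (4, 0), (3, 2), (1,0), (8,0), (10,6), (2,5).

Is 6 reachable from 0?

Yes

Explore from 0.
Distance 1: reach 1, 3, 4, 8, 9.
Distance 2: reach 2, 5, 6, 10.
Found 6.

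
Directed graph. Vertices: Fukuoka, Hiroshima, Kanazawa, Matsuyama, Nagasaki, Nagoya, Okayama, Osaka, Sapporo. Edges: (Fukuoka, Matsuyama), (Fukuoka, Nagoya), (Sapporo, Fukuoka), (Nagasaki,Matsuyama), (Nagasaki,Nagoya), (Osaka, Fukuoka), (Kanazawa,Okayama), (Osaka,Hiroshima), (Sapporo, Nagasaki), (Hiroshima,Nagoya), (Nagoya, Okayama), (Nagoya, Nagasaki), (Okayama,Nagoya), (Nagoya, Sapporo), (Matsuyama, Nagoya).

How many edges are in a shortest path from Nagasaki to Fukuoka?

Distance 0: Nagasaki.
Distance 1: Matsuyama, Nagoya.
Distance 2: Okayama, Sapporo.
Distance 3: Fukuoka — contains Fukuoka.

3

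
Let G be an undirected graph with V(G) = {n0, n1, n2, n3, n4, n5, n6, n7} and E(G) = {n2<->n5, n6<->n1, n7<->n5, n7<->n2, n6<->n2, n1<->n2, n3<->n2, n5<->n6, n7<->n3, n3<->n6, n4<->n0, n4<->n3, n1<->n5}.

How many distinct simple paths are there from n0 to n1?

24

n0–n4–n3–n2–n1
n0–n4–n3–n2–n5–n1
n0–n4–n3–n2–n5–n6–n1
n0–n4–n3–n2–n6–n1
n0–n4–n3–n2–n6–n5–n1
n0–n4–n3–n2–n7–n5–n1
n0–n4–n3–n2–n7–n5–n6–n1
n0–n4–n3–n6–n1
... and 16 more.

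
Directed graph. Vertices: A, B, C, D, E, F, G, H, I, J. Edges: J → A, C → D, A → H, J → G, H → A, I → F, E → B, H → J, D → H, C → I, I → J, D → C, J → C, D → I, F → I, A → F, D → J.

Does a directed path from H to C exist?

Explore from H.
Distance 1: reach A, J.
Distance 2: reach C, F, G.
Found C.

Yes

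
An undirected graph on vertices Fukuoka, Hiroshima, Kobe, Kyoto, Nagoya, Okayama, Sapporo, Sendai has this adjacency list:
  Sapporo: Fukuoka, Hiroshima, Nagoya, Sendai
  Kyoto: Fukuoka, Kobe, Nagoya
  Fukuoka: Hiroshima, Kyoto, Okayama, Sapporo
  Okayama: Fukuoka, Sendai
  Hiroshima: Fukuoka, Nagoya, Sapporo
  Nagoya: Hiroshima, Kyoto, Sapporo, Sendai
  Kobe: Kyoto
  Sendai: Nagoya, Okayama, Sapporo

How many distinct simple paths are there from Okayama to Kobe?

18

Okayama–Fukuoka–Hiroshima–Nagoya–Kyoto–Kobe
Okayama–Fukuoka–Hiroshima–Sapporo–Nagoya–Kyoto–Kobe
Okayama–Fukuoka–Hiroshima–Sapporo–Sendai–Nagoya–Kyoto–Kobe
Okayama–Fukuoka–Kyoto–Kobe
Okayama–Fukuoka–Sapporo–Hiroshima–Nagoya–Kyoto–Kobe
Okayama–Fukuoka–Sapporo–Nagoya–Kyoto–Kobe
Okayama–Fukuoka–Sapporo–Sendai–Nagoya–Kyoto–Kobe
Okayama–Sendai–Nagoya–Hiroshima–Fukuoka–Kyoto–Kobe
... and 10 more.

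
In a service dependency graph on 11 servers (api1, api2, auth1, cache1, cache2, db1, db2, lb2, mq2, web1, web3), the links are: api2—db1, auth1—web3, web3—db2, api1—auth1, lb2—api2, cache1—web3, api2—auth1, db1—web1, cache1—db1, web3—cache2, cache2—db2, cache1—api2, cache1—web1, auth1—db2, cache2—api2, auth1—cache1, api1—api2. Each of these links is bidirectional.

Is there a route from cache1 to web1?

Explore from cache1.
Distance 1: reach api2, auth1, db1, web1, web3.
Found web1.

Yes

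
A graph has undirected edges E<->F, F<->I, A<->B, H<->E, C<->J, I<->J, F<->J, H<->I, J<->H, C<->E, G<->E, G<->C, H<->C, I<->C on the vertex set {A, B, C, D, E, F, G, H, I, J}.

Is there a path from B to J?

No

Explore from B.
Distance 1: reach A.
The search is exhausted without reaching J; it lies in a different component.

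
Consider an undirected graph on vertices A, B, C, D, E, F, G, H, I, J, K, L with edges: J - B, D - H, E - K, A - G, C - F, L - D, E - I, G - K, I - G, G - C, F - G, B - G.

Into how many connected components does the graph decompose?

From A: component {A, B, C, E, F, G, I, J, K}.
From D: component {D, H, L}.
That's 2 components.

2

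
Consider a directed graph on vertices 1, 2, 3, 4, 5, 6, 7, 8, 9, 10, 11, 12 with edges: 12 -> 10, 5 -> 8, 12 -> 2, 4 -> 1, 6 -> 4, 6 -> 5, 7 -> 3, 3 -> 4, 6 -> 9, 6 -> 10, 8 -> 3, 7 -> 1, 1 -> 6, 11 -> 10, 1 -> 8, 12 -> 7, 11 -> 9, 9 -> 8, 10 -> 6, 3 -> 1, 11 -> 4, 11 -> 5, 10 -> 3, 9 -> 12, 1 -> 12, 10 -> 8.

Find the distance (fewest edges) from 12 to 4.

3

Distance 0: 12.
Distance 1: 2, 7, 10.
Distance 2: 1, 3, 6, 8.
Distance 3: 4, 5, 9 — contains 4.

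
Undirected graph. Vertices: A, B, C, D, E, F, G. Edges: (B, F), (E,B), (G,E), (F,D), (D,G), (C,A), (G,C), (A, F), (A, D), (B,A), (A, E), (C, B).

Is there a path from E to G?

Explore from E.
Distance 1: reach A, B, G.
Found G.

Yes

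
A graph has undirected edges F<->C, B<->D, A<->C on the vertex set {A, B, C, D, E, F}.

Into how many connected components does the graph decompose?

From A: component {A, C, F}.
From B: component {B, D}.
From E: component {E}.
That's 3 components.

3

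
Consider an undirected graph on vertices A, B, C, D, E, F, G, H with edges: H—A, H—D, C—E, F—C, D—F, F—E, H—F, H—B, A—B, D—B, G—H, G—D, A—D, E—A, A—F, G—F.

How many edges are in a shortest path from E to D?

Distance 0: E.
Distance 1: A, C, F.
Distance 2: B, D, G, H — contains D.

2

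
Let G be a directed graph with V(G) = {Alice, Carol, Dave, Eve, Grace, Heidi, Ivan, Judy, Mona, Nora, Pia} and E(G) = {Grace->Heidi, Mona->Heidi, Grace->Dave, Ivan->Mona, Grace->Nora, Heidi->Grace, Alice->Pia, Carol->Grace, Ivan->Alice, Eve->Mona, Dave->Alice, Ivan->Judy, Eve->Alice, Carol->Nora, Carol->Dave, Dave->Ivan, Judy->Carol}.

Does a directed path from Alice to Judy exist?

Explore from Alice.
Distance 1: reach Pia.
The search from Alice is exhausted; no directed path reaches Judy.

No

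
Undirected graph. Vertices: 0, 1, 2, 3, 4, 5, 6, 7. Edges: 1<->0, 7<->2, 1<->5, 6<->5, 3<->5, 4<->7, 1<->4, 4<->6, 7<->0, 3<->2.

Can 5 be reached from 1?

Yes

Explore from 1.
Distance 1: reach 0, 4, 5.
Found 5.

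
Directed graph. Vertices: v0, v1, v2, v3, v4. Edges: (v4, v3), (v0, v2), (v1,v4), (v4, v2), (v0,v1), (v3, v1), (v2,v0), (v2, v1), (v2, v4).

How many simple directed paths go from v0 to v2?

v0→v1→v4→v2
v0→v2

2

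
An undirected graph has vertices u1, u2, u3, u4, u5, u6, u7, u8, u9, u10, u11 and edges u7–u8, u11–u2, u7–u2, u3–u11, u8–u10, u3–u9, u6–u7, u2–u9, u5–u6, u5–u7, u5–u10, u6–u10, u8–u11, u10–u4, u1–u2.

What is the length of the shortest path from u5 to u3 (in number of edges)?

4

Distance 0: u5.
Distance 1: u6, u7, u10.
Distance 2: u2, u4, u8.
Distance 3: u1, u9, u11.
Distance 4: u3 — contains u3.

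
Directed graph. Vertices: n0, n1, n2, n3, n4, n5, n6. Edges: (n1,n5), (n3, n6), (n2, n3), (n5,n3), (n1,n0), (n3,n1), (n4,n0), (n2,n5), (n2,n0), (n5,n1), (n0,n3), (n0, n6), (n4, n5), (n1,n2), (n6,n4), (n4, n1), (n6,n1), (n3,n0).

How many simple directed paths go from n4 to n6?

n4→n0→n3→n6
n4→n0→n6
n4→n1→n0→n3→n6
n4→n1→n0→n6
n4→n1→n2→n0→n3→n6
n4→n1→n2→n0→n6
n4→n1→n2→n3→n0→n6
n4→n1→n2→n3→n6
... and 14 more.

22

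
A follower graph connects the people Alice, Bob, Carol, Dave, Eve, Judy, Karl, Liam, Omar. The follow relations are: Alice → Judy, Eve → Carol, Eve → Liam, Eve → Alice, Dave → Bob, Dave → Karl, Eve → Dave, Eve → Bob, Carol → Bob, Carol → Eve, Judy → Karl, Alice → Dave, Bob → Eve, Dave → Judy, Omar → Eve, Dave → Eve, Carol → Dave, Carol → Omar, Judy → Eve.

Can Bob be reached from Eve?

Explore from Eve.
Distance 1: reach Alice, Bob, Carol, Dave, Liam.
Found Bob.

Yes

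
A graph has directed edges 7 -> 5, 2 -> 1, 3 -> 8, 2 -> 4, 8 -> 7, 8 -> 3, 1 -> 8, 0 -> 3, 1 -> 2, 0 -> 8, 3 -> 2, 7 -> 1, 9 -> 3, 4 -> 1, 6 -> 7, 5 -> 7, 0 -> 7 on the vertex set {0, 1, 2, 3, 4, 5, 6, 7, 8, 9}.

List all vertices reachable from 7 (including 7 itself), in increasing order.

Start at 7.
Its neighbours: 1, 5.
Then their neighbours: 2, 8.
Then next layer: 3, 4.
Nothing further is reachable.

1, 2, 3, 4, 5, 7, 8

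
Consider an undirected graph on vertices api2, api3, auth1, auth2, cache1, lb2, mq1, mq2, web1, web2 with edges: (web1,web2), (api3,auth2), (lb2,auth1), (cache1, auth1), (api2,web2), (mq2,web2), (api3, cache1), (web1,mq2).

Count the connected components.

3

From api2: component {api2, mq2, web1, web2}.
From api3: component {api3, auth1, auth2, cache1, lb2}.
From mq1: component {mq1}.
That's 3 components.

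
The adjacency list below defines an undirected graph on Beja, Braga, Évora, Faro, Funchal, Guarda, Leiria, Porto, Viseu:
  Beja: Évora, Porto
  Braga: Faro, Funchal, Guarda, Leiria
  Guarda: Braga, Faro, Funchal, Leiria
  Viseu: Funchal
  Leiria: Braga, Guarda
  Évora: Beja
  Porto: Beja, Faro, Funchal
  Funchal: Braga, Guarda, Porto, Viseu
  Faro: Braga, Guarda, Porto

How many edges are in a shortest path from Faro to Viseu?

Distance 0: Faro.
Distance 1: Braga, Guarda, Porto.
Distance 2: Beja, Funchal, Leiria.
Distance 3: Évora, Viseu — contains Viseu.

3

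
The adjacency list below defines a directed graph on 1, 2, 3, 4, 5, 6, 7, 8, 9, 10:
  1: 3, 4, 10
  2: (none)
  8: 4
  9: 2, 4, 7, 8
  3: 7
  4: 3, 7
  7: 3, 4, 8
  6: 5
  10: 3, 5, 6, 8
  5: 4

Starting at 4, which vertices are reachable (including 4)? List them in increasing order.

3, 4, 7, 8

Start at 4.
Its neighbours: 3, 7.
Then their neighbours: 8.
Nothing further is reachable.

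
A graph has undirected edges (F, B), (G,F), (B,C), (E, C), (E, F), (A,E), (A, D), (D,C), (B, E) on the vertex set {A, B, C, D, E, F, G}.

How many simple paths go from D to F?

D–A–E–B–F
D–A–E–C–B–F
D–A–E–F
D–C–B–E–F
D–C–B–F
D–C–E–B–F
D–C–E–F

7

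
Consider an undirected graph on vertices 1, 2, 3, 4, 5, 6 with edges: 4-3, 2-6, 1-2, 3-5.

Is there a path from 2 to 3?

Explore from 2.
Distance 1: reach 1, 6.
The search is exhausted without reaching 3; it lies in a different component.

No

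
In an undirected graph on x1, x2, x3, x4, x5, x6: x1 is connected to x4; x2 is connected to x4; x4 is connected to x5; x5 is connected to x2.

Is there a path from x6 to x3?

No

x6 has no edges, so nothing is reachable from it.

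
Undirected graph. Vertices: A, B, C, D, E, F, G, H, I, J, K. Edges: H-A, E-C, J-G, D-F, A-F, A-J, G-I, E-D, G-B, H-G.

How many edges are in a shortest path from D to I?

Distance 0: D.
Distance 1: E, F.
Distance 2: A, C.
Distance 3: H, J.
Distance 4: G.
Distance 5: B, I — contains I.

5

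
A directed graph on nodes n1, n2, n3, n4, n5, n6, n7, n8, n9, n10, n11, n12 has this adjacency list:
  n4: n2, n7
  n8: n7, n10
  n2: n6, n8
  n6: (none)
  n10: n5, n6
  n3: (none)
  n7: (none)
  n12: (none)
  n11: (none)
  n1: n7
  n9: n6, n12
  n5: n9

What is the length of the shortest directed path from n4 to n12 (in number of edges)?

Distance 0: n4.
Distance 1: n2, n7.
Distance 2: n6, n8.
Distance 3: n10.
Distance 4: n5.
Distance 5: n9.
Distance 6: n12 — contains n12.

6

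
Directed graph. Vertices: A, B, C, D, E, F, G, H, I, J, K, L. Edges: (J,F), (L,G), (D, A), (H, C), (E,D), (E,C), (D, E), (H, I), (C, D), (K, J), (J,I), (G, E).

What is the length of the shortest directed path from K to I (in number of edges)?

2

Distance 0: K.
Distance 1: J.
Distance 2: F, I — contains I.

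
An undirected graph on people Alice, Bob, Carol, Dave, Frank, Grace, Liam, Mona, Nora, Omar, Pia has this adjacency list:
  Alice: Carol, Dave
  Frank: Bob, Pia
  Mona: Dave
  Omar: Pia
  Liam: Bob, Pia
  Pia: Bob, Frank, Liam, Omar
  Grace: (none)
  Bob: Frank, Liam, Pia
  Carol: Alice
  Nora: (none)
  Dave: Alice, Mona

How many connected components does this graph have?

From Alice: component {Alice, Carol, Dave, Mona}.
From Bob: component {Bob, Frank, Liam, Omar, Pia}.
From Grace: component {Grace}.
From Nora: component {Nora}.
That's 4 components.

4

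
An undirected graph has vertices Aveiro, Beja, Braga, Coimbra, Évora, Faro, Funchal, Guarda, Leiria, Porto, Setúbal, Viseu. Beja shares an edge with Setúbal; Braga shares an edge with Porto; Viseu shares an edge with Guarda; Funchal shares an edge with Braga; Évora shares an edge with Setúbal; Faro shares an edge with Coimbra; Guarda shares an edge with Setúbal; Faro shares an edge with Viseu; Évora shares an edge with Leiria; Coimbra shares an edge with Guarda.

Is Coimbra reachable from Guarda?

Yes

Explore from Guarda.
Distance 1: reach Coimbra, Setúbal, Viseu.
Found Coimbra.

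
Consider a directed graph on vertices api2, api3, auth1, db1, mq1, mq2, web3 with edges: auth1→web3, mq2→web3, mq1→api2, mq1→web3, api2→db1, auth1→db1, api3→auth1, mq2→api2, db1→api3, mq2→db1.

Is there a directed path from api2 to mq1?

Explore from api2.
Distance 1: reach db1.
Distance 2: reach api3.
Distance 3: reach auth1.
Distance 4: reach web3.
The search from api2 is exhausted; no directed path reaches mq1.

No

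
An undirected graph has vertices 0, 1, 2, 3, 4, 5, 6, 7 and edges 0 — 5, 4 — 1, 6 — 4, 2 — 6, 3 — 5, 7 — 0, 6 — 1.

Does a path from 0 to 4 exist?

No

Explore from 0.
Distance 1: reach 5, 7.
Distance 2: reach 3.
The search is exhausted without reaching 4; it lies in a different component.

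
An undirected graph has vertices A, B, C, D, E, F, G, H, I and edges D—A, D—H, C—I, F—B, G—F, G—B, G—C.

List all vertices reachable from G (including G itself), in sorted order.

B, C, F, G, I

Start at G.
Its neighbours: B, C, F.
Then their neighbours: I.
Nothing further is reachable.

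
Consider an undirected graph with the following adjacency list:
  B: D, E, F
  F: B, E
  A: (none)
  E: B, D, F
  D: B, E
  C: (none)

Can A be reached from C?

No

C has no edges, so nothing is reachable from it.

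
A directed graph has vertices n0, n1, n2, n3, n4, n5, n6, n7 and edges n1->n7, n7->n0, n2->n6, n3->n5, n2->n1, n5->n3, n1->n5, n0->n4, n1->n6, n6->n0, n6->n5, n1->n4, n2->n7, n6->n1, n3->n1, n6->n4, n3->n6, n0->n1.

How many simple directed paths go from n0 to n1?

n0→n1

1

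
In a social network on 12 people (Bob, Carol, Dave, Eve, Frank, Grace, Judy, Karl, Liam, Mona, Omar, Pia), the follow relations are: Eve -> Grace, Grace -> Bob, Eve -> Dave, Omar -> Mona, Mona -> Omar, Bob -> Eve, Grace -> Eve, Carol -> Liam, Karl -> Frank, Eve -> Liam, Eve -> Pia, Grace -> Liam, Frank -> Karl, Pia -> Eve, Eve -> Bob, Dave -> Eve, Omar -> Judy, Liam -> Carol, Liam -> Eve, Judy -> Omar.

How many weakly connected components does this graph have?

3

From Bob: component {Bob, Carol, Dave, Eve, Grace, Liam, Pia}.
From Frank: component {Frank, Karl}.
From Judy: component {Judy, Mona, Omar}.
That's 3 components.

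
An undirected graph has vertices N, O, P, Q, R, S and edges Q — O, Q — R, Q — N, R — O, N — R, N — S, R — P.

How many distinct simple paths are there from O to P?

O–Q–N–R–P
O–Q–R–P
O–R–P

3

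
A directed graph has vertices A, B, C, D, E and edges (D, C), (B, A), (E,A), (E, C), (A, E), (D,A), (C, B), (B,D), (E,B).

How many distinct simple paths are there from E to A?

5

E→A
E→B→A
E→B→D→A
E→C→B→A
E→C→B→D→A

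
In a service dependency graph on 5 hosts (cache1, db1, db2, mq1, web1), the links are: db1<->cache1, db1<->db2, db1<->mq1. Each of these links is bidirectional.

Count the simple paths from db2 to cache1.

db2–db1–cache1

1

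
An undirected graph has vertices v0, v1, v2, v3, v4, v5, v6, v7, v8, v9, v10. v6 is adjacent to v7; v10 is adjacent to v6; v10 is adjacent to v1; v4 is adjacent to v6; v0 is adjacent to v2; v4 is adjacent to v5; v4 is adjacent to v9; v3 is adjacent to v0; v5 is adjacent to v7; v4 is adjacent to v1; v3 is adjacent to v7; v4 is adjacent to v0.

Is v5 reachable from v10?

Yes

Explore from v10.
Distance 1: reach v1, v6.
Distance 2: reach v4, v7.
Distance 3: reach v0, v3, v5, v9.
Found v5.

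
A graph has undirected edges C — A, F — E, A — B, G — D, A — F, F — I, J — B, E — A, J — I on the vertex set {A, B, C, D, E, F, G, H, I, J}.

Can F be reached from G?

Explore from G.
Distance 1: reach D.
The search is exhausted without reaching F; it lies in a different component.

No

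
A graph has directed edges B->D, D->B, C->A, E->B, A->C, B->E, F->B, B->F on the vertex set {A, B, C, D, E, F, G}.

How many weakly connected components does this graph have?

3

From A: component {A, C}.
From B: component {B, D, E, F}.
From G: component {G}.
That's 3 components.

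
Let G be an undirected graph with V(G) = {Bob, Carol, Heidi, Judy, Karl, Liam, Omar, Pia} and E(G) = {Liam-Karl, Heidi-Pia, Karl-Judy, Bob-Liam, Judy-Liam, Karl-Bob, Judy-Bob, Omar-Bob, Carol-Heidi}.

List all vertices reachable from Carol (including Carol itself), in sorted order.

Start at Carol.
Its neighbours: Heidi.
Then their neighbours: Pia.
Nothing further is reachable.

Carol, Heidi, Pia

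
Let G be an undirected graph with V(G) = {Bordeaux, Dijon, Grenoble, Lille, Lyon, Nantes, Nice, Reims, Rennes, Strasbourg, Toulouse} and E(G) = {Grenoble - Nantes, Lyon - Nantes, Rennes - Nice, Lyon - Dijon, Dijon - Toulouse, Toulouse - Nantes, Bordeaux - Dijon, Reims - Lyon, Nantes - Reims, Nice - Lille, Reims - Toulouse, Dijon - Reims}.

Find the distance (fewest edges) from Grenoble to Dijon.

3

Distance 0: Grenoble.
Distance 1: Nantes.
Distance 2: Lyon, Reims, Toulouse.
Distance 3: Dijon — contains Dijon.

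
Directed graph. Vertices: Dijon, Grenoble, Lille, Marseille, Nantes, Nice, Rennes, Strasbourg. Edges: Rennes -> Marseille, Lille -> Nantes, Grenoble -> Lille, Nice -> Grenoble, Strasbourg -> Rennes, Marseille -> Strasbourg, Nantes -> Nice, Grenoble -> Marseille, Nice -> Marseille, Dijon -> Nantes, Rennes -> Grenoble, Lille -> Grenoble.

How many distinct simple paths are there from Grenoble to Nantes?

1

Grenoble→Lille→Nantes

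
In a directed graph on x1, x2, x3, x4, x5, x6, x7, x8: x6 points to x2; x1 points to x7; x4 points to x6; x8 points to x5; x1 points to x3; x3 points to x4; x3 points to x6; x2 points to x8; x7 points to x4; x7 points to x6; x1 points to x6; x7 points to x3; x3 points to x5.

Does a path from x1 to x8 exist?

Yes

Explore from x1.
Distance 1: reach x3, x6, x7.
Distance 2: reach x2, x4, x5.
Distance 3: reach x8.
Found x8.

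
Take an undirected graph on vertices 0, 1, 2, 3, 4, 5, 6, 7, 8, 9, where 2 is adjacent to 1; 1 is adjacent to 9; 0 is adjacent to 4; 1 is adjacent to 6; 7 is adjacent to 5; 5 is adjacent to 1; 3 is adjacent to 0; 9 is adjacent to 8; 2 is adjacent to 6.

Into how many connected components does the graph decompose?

From 0: component {0, 3, 4}.
From 1: component {1, 2, 5, 6, 7, 8, 9}.
That's 2 components.

2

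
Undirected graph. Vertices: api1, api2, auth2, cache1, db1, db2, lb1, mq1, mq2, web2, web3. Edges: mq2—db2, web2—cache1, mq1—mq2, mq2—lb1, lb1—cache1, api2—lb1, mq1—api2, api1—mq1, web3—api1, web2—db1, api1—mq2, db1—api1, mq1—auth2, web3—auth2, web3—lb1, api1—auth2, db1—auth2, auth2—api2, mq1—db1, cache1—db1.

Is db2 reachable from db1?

Yes

Explore from db1.
Distance 1: reach api1, auth2, cache1, mq1, web2.
Distance 2: reach api2, lb1, mq2, web3.
Distance 3: reach db2.
Found db2.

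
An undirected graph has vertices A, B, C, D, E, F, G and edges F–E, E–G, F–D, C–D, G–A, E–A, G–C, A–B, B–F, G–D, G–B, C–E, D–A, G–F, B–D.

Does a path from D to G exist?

Yes

Explore from D.
Distance 1: reach A, B, C, F, G.
Found G.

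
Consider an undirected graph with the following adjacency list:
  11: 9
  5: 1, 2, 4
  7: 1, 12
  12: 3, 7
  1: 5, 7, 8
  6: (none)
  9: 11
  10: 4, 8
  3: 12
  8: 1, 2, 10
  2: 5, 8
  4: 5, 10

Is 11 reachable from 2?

No

Explore from 2.
Distance 1: reach 5, 8.
Distance 2: reach 1, 4, 10.
Distance 3: reach 7.
Distance 4: reach 12.
Distance 5: reach 3.
The search is exhausted without reaching 11; it lies in a different component.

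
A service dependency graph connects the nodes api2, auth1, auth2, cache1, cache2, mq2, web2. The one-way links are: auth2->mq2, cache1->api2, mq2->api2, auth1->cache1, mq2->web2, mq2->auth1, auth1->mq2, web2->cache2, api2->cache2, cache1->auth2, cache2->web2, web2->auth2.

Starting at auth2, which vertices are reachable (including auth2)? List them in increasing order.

api2, auth1, auth2, cache1, cache2, mq2, web2

Start at auth2.
Its neighbours: mq2.
Then their neighbours: api2, auth1, web2.
Then next layer: cache1, cache2.
Every vertex is now reached.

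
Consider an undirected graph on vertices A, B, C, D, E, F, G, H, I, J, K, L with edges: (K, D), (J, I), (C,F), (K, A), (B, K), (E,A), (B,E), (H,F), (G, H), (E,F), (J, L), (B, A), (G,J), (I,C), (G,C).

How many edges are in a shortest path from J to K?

Distance 0: J.
Distance 1: G, I, L.
Distance 2: C, H.
Distance 3: F.
Distance 4: E.
Distance 5: A, B.
Distance 6: K — contains K.

6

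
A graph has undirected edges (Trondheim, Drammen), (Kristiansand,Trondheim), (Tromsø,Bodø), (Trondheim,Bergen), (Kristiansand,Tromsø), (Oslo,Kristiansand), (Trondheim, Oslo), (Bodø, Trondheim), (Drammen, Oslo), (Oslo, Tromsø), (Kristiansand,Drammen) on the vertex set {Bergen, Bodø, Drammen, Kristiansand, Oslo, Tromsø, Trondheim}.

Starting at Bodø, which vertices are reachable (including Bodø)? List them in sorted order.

Start at Bodø.
Its neighbours: Tromsø, Trondheim.
Then their neighbours: Bergen, Drammen, Kristiansand, Oslo.
Every vertex is now reached.

Bergen, Bodø, Drammen, Kristiansand, Oslo, Tromsø, Trondheim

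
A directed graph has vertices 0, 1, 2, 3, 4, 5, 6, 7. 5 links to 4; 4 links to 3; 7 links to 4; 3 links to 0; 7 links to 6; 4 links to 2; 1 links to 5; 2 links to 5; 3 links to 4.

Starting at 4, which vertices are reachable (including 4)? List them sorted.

0, 2, 3, 4, 5

Start at 4.
Its neighbours: 2, 3.
Then their neighbours: 0, 5.
Nothing further is reachable.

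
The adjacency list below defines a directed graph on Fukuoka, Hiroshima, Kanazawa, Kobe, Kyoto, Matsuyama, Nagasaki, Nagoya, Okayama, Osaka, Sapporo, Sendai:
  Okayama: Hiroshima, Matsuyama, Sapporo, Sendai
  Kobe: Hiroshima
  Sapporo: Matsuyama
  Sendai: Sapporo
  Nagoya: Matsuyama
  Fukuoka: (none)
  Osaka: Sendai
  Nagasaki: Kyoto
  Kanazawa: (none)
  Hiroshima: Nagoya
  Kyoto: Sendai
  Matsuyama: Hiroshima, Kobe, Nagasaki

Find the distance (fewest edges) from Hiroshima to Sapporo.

Distance 0: Hiroshima.
Distance 1: Nagoya.
Distance 2: Matsuyama.
Distance 3: Kobe, Nagasaki.
Distance 4: Kyoto.
Distance 5: Sendai.
Distance 6: Sapporo — contains Sapporo.

6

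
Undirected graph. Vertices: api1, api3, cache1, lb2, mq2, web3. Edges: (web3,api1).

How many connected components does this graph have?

From api1: component {api1, web3}.
From api3: component {api3}.
From cache1: component {cache1}.
From lb2: component {lb2}.
From mq2: component {mq2}.
That's 5 components.

5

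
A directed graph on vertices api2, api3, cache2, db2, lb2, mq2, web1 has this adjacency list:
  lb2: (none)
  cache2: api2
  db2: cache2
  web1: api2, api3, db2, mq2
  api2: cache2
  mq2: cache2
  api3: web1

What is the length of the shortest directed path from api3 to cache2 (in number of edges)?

Distance 0: api3.
Distance 1: web1.
Distance 2: api2, db2, mq2.
Distance 3: cache2 — contains cache2.

3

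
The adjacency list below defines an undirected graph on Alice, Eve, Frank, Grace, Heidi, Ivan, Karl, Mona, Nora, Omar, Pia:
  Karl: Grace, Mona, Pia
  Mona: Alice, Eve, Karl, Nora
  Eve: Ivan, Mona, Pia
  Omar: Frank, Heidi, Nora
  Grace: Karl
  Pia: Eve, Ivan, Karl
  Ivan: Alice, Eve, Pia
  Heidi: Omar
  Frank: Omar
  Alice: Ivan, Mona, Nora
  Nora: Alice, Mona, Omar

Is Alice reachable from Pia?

Yes

Explore from Pia.
Distance 1: reach Eve, Ivan, Karl.
Distance 2: reach Alice, Grace, Mona.
Found Alice.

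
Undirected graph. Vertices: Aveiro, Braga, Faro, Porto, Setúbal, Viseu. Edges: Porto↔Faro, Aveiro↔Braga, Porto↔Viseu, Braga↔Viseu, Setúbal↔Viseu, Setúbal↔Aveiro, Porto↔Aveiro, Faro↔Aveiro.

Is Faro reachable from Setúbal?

Explore from Setúbal.
Distance 1: reach Aveiro, Viseu.
Distance 2: reach Braga, Faro, Porto.
Found Faro.

Yes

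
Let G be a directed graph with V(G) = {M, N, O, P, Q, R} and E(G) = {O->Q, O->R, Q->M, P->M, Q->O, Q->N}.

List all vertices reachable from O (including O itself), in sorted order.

Start at O.
Its neighbours: Q, R.
Then their neighbours: M, N.
Nothing further is reachable.

M, N, O, Q, R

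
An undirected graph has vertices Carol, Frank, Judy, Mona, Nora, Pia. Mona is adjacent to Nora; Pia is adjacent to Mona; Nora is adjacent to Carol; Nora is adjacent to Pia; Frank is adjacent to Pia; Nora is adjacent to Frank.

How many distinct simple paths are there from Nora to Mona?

Nora–Frank–Pia–Mona
Nora–Mona
Nora–Pia–Mona

3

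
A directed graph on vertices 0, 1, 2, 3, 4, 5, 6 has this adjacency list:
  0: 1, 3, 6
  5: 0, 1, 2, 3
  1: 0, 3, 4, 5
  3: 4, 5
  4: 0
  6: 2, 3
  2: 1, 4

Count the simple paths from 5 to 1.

7

5→0→1
5→0→6→2→1
5→1
5→2→1
5→2→4→0→1
5→3→4→0→1
5→3→4→0→6→2→1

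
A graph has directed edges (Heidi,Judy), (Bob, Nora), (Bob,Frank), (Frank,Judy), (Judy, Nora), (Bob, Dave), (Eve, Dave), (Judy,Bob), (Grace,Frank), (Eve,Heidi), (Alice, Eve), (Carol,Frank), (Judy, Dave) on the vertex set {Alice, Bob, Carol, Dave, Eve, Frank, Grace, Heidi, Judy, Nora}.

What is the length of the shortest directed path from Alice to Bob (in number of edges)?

4

Distance 0: Alice.
Distance 1: Eve.
Distance 2: Dave, Heidi.
Distance 3: Judy.
Distance 4: Bob, Nora — contains Bob.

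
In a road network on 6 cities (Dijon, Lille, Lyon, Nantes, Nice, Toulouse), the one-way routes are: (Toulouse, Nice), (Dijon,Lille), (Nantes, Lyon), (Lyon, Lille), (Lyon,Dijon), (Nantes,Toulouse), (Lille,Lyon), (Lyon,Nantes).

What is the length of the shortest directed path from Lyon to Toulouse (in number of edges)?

2

Distance 0: Lyon.
Distance 1: Dijon, Lille, Nantes.
Distance 2: Toulouse — contains Toulouse.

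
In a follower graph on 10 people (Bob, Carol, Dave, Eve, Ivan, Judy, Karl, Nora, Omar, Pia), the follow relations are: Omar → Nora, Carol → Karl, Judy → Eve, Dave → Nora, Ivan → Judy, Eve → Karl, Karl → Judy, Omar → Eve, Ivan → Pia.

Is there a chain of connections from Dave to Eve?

No

Explore from Dave.
Distance 1: reach Nora.
The search from Dave is exhausted; no directed path reaches Eve.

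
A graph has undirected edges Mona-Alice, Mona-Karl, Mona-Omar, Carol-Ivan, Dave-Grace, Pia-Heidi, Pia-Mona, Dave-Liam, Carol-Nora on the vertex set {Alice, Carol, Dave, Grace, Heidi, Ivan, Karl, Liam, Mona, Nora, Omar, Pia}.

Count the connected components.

3

From Alice: component {Alice, Heidi, Karl, Mona, Omar, Pia}.
From Carol: component {Carol, Ivan, Nora}.
From Dave: component {Dave, Grace, Liam}.
That's 3 components.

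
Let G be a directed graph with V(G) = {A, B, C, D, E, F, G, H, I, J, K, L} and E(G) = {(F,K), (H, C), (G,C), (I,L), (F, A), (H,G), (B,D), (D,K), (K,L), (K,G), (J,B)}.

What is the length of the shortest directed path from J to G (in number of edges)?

Distance 0: J.
Distance 1: B.
Distance 2: D.
Distance 3: K.
Distance 4: G, L — contains G.

4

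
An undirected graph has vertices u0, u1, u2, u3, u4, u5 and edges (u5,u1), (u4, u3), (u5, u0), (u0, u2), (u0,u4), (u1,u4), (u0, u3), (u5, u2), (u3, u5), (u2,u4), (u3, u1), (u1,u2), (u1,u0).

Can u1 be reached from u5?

Explore from u5.
Distance 1: reach u0, u1, u2, u3.
Found u1.

Yes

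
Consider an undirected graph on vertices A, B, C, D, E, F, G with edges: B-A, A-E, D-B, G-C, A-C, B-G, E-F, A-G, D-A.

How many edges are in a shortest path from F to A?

Distance 0: F.
Distance 1: E.
Distance 2: A — contains A.

2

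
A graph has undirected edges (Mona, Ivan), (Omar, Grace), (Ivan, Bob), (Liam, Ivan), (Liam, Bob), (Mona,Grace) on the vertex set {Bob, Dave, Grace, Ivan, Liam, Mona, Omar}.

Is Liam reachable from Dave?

Dave has no edges, so nothing is reachable from it.

No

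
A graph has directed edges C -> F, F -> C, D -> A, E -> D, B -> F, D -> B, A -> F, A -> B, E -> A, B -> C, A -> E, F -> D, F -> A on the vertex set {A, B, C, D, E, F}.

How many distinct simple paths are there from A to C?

A→B→C
A→B→F→C
A→E→D→B→C
A→E→D→B→F→C
A→F→C
A→F→D→B→C

6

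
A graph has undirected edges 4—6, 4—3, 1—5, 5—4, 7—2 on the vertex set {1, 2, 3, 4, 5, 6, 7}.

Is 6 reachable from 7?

Explore from 7.
Distance 1: reach 2.
The search is exhausted without reaching 6; it lies in a different component.

No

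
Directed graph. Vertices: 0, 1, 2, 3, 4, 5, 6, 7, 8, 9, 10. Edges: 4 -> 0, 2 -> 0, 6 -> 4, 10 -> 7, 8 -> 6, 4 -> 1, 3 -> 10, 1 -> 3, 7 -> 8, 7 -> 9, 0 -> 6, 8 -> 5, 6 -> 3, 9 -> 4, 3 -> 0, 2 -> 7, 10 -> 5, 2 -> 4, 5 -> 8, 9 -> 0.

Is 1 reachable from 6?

Explore from 6.
Distance 1: reach 3, 4.
Distance 2: reach 0, 1, 10.
Found 1.

Yes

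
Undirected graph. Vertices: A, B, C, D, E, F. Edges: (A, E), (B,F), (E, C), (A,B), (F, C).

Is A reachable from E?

Yes

Explore from E.
Distance 1: reach A, C.
Found A.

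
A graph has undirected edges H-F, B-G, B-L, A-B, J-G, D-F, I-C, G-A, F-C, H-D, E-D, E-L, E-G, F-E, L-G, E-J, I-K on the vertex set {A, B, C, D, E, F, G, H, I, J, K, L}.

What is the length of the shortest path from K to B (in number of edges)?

6

Distance 0: K.
Distance 1: I.
Distance 2: C.
Distance 3: F.
Distance 4: D, E, H.
Distance 5: G, J, L.
Distance 6: A, B — contains B.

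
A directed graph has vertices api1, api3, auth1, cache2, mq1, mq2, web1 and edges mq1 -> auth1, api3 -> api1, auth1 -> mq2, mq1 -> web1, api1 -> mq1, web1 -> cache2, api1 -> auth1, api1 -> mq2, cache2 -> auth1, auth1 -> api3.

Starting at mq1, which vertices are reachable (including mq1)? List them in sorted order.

Start at mq1.
Its neighbours: auth1, web1.
Then their neighbours: api3, cache2, mq2.
Then next layer: api1.
Every vertex is now reached.

api1, api3, auth1, cache2, mq1, mq2, web1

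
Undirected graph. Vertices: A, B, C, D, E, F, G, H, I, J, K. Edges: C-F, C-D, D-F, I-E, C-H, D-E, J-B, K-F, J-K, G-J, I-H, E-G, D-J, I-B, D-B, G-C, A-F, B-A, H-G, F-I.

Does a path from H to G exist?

Explore from H.
Distance 1: reach C, G, I.
Found G.

Yes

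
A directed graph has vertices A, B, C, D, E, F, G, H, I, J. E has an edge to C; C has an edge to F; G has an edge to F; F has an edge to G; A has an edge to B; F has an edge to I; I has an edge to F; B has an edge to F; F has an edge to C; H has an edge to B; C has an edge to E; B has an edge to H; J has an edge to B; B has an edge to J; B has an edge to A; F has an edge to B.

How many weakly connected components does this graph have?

2

From A: component {A, B, C, E, F, G, H, I, J}.
From D: component {D}.
That's 2 components.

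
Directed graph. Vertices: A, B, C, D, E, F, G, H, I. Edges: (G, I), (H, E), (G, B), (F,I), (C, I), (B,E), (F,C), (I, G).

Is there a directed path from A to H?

No

A has no outgoing edges, so nothing is reachable from it.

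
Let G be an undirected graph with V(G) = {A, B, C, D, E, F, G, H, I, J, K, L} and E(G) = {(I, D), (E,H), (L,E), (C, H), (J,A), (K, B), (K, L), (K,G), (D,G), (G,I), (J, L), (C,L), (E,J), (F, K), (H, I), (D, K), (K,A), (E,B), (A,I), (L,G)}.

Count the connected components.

From A: component {A, B, C, D, E, F, G, H, I, J, K, L}.
That's 1 component.

1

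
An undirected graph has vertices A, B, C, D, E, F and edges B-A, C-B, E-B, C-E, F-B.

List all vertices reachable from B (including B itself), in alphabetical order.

Start at B.
Its neighbours: A, C, E, F.
Nothing further is reachable.

A, B, C, E, F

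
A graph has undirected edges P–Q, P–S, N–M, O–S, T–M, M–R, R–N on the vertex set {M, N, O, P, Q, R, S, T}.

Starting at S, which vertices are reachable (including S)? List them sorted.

Start at S.
Its neighbours: O, P.
Then their neighbours: Q.
Nothing further is reachable.

O, P, Q, S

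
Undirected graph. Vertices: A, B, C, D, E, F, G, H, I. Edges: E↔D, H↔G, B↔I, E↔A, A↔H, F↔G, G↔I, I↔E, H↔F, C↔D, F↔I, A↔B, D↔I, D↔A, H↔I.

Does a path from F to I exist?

Explore from F.
Distance 1: reach G, H, I.
Found I.

Yes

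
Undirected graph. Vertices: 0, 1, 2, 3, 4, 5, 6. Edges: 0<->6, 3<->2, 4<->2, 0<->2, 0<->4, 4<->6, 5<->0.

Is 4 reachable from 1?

No

1 has no edges, so nothing is reachable from it.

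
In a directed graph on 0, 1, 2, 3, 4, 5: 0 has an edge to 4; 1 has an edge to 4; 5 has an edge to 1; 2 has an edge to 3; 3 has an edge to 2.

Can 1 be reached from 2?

Explore from 2.
Distance 1: reach 3.
The search from 2 is exhausted; no directed path reaches 1.

No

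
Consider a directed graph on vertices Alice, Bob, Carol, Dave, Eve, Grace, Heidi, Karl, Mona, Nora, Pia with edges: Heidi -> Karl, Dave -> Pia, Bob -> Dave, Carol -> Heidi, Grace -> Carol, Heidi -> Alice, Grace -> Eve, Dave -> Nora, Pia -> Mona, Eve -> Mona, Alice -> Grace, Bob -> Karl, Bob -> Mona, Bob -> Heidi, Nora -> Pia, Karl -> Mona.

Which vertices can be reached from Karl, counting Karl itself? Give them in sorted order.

Start at Karl.
Its neighbours: Mona.
Nothing further is reachable.

Karl, Mona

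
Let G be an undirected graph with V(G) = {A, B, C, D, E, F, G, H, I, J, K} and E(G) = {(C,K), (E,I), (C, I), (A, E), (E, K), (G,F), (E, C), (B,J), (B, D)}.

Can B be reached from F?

Explore from F.
Distance 1: reach G.
The search is exhausted without reaching B; it lies in a different component.

No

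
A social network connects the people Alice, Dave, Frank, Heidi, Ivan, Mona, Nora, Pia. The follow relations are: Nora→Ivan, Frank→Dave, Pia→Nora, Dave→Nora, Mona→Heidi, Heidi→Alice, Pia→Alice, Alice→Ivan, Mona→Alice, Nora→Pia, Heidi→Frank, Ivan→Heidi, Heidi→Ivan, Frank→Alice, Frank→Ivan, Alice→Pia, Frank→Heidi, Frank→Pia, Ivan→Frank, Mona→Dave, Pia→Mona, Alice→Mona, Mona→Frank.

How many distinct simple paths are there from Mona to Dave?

Mona→Alice→Ivan→Frank→Dave
Mona→Alice→Ivan→Heidi→Frank→Dave
Mona→Alice→Pia→Nora→Ivan→Frank→Dave
Mona→Alice→Pia→Nora→Ivan→Heidi→Frank→Dave
Mona→Dave
Mona→Frank→Dave
Mona→Heidi→Alice→Ivan→Frank→Dave
Mona→Heidi→Alice→Pia→Nora→Ivan→Frank→Dave
Mona→Heidi→Frank→Dave
Mona→Heidi→Ivan→Frank→Dave

10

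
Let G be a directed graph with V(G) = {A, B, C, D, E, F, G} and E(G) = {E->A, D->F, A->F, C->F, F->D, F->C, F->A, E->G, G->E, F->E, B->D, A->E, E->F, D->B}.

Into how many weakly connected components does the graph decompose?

1

From A: component {A, B, C, D, E, F, G}.
That's 1 component.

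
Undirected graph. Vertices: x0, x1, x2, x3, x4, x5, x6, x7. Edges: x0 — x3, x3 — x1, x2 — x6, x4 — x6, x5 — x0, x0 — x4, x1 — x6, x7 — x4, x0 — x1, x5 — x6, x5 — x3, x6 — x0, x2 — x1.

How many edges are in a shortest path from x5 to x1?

2

Distance 0: x5.
Distance 1: x0, x3, x6.
Distance 2: x1, x2, x4 — contains x1.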